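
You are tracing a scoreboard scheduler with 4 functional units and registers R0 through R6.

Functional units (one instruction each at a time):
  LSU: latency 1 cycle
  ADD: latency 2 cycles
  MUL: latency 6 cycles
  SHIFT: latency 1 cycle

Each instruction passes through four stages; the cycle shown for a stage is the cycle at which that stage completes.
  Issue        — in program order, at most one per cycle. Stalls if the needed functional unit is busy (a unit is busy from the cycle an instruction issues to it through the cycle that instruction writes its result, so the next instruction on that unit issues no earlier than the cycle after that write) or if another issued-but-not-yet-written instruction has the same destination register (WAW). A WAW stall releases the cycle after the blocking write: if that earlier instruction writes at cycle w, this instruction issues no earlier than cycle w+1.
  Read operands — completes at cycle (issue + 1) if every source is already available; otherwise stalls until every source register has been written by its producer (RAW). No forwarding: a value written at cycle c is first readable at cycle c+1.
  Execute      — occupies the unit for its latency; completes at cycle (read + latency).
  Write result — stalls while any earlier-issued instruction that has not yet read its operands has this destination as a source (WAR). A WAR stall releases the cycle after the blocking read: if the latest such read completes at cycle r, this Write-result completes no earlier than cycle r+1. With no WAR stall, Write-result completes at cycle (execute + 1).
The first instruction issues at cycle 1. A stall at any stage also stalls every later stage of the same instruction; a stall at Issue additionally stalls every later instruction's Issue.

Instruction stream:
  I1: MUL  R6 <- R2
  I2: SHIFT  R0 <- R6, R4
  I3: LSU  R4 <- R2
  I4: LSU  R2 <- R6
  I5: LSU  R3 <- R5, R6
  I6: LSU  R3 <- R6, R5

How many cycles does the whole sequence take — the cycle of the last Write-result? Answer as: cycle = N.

cycle = 23

[1] I1 dispatched to MUL
[2] I1 operands ready | I2 dispatched to SHIFT
[3] I3 dispatched to LSU
[4] I3 operands ready
[5] I3 complete
[8] I1 complete
[9] R6←I1
[10] I2 operands ready
[11] I2 complete | R4←I3
[12] R0←I2 | I4 dispatched to LSU
[13] I4 operands ready
[14] I4 complete
[15] R2←I4
[16] I5 dispatched to LSU
[17] I5 operands ready
[18] I5 complete
[19] R3←I5
[20] I6 dispatched to LSU
[21] I6 operands ready
[22] I6 complete
[23] R3←I6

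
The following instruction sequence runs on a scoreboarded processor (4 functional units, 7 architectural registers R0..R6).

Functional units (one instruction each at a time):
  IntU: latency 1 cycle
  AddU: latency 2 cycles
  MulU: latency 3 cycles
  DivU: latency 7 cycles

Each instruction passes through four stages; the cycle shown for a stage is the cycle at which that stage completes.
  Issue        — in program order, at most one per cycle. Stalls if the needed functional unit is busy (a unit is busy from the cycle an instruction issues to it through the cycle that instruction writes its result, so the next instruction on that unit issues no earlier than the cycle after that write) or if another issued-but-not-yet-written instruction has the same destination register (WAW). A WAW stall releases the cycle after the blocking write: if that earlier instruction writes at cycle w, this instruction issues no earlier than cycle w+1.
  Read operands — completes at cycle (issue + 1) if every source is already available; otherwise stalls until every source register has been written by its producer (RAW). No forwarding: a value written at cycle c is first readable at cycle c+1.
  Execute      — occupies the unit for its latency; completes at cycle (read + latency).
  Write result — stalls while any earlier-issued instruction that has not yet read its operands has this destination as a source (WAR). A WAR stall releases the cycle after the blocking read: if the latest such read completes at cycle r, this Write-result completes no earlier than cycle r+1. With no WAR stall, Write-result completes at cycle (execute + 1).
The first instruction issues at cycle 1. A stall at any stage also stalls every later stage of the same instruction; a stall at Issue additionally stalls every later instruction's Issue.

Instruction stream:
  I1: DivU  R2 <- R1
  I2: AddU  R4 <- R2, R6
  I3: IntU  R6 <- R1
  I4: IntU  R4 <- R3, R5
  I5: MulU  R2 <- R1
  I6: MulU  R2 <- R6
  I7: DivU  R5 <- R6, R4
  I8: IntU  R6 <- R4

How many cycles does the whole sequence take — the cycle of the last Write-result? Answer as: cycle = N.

cycle = 32

[1] issue I1 (DivU)
[2] I1 read-ops | issue I2 (AddU)
[3] issue I3 (IntU)
[4] I3 read-ops
[5] I3 finished on IntU
[9] I1 finished on DivU
[10] I1→R2
[11] I2 read-ops
[12] I3→R6
[13] I2 finished on AddU
[14] I2→R4
[15] issue I4 (IntU)
[16] I4 read-ops | issue I5 (MulU)
[17] I4 finished on IntU | I5 read-ops
[18] I4→R4
[20] I5 finished on MulU
[21] I5→R2
[22] issue I6 (MulU)
[23] I6 read-ops | issue I7 (DivU)
[24] I7 read-ops | issue I8 (IntU)
[25] I8 read-ops
[26] I6 finished on MulU | I8 finished on IntU
[27] I6→R2 | I8→R6
[31] I7 finished on DivU
[32] I7→R5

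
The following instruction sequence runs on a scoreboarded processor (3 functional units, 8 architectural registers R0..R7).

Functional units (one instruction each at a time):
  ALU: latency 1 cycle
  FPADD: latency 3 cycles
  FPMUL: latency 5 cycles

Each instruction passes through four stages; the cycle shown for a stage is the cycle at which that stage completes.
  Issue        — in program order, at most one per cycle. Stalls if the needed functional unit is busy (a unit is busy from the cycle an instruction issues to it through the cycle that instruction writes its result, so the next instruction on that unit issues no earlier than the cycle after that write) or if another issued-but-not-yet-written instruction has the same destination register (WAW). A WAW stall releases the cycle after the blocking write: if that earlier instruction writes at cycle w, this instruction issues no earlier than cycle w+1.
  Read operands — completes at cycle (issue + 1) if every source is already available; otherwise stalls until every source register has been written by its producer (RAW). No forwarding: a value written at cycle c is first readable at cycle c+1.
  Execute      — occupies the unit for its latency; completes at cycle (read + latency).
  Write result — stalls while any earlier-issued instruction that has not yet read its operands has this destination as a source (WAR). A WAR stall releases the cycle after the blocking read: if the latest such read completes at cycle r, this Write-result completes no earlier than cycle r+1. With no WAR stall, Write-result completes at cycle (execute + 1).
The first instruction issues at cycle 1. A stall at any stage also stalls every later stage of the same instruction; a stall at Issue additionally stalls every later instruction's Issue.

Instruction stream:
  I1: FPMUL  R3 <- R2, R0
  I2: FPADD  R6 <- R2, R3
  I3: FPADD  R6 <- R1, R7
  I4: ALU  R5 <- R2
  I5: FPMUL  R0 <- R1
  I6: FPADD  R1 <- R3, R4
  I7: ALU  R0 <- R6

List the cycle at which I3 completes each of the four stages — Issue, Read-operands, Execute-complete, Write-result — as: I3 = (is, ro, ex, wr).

t=1  I1 issues→FPMUL
t=2  I1 reads, I2 issues→FPADD
t=7  I1 exec-done
t=8  I1 writes R3
t=9  I2 reads
t=12  I2 exec-done
t=13  I2 writes R6
t=14  I3 issues→FPADD
t=15  I3 reads, I4 issues→ALU
t=16  I4 reads, I5 issues→FPMUL
t=17  I4 exec-done, I5 reads
t=18  I3 exec-done, I4 writes R5
t=19  I3 writes R6
t=20  I6 issues→FPADD
t=21  I6 reads
t=22  I5 exec-done
t=23  I5 writes R0
t=24  I6 exec-done, I7 issues→ALU
t=25  I6 writes R1, I7 reads
t=26  I7 exec-done
t=27  I7 writes R0

I3 = (14, 15, 18, 19)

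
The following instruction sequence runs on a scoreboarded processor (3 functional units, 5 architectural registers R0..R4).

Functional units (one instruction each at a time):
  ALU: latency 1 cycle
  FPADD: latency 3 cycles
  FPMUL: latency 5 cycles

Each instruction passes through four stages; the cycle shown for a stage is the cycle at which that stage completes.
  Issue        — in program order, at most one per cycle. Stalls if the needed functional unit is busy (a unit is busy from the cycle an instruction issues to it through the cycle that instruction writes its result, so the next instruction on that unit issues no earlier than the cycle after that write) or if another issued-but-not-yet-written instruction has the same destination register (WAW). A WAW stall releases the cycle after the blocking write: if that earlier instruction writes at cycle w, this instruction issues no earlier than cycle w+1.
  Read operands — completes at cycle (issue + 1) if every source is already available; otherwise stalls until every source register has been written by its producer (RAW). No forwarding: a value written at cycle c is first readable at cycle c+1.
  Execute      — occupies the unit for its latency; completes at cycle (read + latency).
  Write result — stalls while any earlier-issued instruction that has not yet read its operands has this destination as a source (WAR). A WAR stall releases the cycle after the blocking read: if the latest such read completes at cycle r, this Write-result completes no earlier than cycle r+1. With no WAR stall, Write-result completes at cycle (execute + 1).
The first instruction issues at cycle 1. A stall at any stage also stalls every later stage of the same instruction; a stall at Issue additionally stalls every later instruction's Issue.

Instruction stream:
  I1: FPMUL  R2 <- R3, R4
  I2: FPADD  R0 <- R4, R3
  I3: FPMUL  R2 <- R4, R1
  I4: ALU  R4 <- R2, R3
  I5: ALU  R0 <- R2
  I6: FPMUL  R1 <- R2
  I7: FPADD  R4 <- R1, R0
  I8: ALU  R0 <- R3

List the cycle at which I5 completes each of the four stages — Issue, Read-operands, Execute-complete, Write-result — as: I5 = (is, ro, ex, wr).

I5 = (20, 21, 22, 23)

cycle 1: issue I1 (FPMUL)
cycle 2: I1 read-ops, issue I2 (FPADD)
cycle 3: I2 read-ops
cycle 6: I2 finished on FPADD
cycle 7: I1 finished on FPMUL, I2→R0
cycle 8: I1→R2
cycle 9: issue I3 (FPMUL)
cycle 10: I3 read-ops, issue I4 (ALU)
cycle 15: I3 finished on FPMUL
cycle 16: I3→R2
cycle 17: I4 read-ops
cycle 18: I4 finished on ALU
cycle 19: I4→R4
cycle 20: issue I5 (ALU)
cycle 21: I5 read-ops, issue I6 (FPMUL)
cycle 22: I5 finished on ALU, I6 read-ops, issue I7 (FPADD)
cycle 23: I5→R0
cycle 24: issue I8 (ALU)
cycle 25: I8 read-ops
cycle 26: I8 finished on ALU
cycle 27: I6 finished on FPMUL
cycle 28: I6→R1
cycle 29: I7 read-ops
cycle 30: I8→R0
cycle 32: I7 finished on FPADD
cycle 33: I7→R4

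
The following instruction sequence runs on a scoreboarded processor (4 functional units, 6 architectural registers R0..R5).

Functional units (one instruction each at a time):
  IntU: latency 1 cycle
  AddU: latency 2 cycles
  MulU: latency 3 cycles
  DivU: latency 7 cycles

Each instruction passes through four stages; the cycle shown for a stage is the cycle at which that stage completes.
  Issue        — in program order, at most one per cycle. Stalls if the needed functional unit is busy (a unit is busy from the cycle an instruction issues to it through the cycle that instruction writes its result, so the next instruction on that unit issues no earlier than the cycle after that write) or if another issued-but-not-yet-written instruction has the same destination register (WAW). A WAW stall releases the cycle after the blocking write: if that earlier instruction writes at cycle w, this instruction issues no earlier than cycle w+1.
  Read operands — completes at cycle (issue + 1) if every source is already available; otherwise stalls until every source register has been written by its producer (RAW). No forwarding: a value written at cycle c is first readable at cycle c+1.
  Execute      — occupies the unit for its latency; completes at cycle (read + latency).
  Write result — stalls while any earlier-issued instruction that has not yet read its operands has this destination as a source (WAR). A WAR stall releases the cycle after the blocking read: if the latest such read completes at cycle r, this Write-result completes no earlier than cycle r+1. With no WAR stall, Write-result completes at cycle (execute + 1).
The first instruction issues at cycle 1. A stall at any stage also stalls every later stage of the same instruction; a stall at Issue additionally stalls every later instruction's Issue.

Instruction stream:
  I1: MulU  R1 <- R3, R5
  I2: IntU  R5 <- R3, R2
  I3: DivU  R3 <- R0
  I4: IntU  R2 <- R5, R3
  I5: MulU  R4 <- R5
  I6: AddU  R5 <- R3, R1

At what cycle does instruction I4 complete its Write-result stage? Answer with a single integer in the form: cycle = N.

[1] I1 dispatched to MulU
[2] I1 operands ready | I2 dispatched to IntU
[3] I2 operands ready | I3 dispatched to DivU
[4] I2 complete | I3 operands ready
[5] I1 complete | R5←I2
[6] R1←I1 | I4 dispatched to IntU
[7] I5 dispatched to MulU
[8] I5 operands ready | I6 dispatched to AddU
[11] I3 complete | I5 complete
[12] R3←I3 | R4←I5
[13] I4 operands ready | I6 operands ready
[14] I4 complete
[15] R2←I4 | I6 complete
[16] R5←I6

cycle = 15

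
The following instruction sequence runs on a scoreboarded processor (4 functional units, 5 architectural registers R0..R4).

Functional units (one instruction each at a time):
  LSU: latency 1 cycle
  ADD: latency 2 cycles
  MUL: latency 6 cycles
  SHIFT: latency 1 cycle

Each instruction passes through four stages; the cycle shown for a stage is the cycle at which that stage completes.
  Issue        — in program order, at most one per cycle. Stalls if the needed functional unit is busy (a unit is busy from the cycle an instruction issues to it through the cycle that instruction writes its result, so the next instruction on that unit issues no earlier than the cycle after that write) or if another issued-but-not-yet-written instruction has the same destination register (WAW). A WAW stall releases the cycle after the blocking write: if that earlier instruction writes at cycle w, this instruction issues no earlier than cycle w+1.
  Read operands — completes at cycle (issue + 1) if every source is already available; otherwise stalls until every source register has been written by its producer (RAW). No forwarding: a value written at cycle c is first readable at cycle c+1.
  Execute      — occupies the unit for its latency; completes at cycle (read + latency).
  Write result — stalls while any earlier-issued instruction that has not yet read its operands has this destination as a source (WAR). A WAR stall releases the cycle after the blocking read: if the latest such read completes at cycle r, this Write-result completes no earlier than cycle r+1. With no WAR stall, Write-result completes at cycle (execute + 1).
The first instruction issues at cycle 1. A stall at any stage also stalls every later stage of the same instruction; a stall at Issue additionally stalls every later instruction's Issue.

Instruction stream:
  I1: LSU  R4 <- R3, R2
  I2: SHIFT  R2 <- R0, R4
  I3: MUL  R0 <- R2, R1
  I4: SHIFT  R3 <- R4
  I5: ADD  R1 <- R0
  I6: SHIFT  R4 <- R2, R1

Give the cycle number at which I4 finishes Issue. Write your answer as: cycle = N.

c1: I1 issues→LSU
c2: I1 reads, I2 issues→SHIFT
c3: I1 exec-done, I3 issues→MUL
c4: I1 writes R4
c5: I2 reads
c6: I2 exec-done
c7: I2 writes R2
c8: I3 reads, I4 issues→SHIFT
c9: I4 reads, I5 issues→ADD
c10: I4 exec-done
c11: I4 writes R3
c12: I6 issues→SHIFT
c14: I3 exec-done
c15: I3 writes R0
c16: I5 reads
c18: I5 exec-done
c19: I5 writes R1
c20: I6 reads
c21: I6 exec-done
c22: I6 writes R4

cycle = 8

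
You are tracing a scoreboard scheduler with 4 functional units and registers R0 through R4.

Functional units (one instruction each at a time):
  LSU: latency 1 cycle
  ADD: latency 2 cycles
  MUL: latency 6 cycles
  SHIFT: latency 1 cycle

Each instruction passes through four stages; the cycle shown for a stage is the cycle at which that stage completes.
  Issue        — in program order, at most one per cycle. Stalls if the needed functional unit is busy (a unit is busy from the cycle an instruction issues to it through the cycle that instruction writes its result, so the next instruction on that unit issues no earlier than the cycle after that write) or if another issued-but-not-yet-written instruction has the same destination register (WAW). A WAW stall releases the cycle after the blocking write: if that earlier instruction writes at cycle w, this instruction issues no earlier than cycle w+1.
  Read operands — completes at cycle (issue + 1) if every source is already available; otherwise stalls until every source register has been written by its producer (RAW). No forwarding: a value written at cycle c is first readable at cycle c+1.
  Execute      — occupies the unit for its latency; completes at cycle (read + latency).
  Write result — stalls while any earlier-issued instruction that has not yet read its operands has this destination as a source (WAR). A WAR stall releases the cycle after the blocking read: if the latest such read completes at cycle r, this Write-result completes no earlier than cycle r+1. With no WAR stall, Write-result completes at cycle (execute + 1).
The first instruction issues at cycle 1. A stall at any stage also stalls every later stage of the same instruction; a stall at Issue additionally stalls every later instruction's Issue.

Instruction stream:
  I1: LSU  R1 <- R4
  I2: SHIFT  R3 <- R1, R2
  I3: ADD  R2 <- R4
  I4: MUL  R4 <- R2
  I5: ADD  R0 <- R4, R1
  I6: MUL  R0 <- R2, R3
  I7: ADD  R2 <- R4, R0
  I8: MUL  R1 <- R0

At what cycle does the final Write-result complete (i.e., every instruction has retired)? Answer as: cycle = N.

cycle = 37

t=1  I1 dispatched to LSU
t=2  I1 operands ready; I2 dispatched to SHIFT
t=3  I1 complete; I3 dispatched to ADD
t=4  R1←I1; I3 operands ready; I4 dispatched to MUL
t=5  I2 operands ready
t=6  I2 complete; I3 complete
t=7  R3←I2; R2←I3
t=8  I4 operands ready; I5 dispatched to ADD
t=14  I4 complete
t=15  R4←I4
t=16  I5 operands ready
t=18  I5 complete
t=19  R0←I5
t=20  I6 dispatched to MUL
t=21  I6 operands ready; I7 dispatched to ADD
t=27  I6 complete
t=28  R0←I6
t=29  I7 operands ready; I8 dispatched to MUL
t=30  I8 operands ready
t=31  I7 complete
t=32  R2←I7
t=36  I8 complete
t=37  R1←I8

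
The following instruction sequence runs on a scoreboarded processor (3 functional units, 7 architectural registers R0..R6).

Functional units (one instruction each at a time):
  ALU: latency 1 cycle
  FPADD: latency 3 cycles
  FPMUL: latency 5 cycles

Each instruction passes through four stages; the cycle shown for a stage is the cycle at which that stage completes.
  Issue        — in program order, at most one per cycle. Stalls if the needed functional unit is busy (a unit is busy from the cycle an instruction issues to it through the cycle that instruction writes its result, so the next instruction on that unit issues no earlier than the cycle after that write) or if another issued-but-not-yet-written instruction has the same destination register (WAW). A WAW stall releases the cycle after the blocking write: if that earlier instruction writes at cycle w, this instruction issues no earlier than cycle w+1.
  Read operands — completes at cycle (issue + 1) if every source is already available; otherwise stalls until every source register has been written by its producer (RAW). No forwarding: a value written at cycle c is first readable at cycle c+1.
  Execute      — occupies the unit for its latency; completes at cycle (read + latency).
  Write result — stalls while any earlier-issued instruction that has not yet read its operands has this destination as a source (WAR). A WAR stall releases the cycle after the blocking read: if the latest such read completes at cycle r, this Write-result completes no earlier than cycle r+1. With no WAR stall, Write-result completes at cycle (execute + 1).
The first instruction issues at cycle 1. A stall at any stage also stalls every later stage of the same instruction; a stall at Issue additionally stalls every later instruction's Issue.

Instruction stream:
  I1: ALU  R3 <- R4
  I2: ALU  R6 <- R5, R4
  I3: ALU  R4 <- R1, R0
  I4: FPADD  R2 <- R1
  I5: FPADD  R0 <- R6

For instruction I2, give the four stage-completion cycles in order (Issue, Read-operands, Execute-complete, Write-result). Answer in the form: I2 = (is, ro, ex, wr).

1) issue 1, read 2, done 3, write 4
2) issue 5, read 6, done 7, write 8  <struct: ALU busy until I1 writes@4>
3) issue 9, read 10, done 11, write 12  <struct: ALU busy until I2 writes@8>
4) issue 10, read 11, done 14, write 15
5) issue 16, read 17, done 20, write 21  <struct: FPADD busy until I4 writes@15>

I2 = (5, 6, 7, 8)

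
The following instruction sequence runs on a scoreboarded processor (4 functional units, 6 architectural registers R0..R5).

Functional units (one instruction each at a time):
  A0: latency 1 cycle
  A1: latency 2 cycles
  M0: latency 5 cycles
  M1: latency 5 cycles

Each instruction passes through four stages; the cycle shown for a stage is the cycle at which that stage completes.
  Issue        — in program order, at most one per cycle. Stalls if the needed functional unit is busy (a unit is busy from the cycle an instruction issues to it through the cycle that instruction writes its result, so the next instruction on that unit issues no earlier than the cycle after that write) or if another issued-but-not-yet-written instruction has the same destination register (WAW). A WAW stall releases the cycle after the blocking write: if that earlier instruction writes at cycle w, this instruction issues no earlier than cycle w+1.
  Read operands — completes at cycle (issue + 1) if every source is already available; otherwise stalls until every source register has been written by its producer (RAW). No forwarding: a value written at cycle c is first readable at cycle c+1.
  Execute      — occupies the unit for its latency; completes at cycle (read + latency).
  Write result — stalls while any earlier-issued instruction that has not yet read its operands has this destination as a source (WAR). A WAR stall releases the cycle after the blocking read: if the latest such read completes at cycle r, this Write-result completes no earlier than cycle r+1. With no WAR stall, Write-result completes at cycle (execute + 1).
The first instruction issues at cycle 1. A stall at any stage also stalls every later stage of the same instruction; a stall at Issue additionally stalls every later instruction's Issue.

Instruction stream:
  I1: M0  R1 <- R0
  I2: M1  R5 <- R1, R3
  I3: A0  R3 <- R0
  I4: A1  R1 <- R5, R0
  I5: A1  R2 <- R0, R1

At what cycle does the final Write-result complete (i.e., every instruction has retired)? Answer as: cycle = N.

cycle = 24

I1 -> (1, 2, 7, 8)
I2 -> (2, 9, 14, 15)  // RAW R1: wait I1 write@8
I3 -> (3, 4, 5, 10)  // WAR R3: wait I2 read@9
I4 -> (9, 16, 18, 19)  // WAW R1: wait I1 write@8, RAW R5: wait I2 write@15
I5 -> (20, 21, 23, 24)  // struct: A1 busy until I4 writes@19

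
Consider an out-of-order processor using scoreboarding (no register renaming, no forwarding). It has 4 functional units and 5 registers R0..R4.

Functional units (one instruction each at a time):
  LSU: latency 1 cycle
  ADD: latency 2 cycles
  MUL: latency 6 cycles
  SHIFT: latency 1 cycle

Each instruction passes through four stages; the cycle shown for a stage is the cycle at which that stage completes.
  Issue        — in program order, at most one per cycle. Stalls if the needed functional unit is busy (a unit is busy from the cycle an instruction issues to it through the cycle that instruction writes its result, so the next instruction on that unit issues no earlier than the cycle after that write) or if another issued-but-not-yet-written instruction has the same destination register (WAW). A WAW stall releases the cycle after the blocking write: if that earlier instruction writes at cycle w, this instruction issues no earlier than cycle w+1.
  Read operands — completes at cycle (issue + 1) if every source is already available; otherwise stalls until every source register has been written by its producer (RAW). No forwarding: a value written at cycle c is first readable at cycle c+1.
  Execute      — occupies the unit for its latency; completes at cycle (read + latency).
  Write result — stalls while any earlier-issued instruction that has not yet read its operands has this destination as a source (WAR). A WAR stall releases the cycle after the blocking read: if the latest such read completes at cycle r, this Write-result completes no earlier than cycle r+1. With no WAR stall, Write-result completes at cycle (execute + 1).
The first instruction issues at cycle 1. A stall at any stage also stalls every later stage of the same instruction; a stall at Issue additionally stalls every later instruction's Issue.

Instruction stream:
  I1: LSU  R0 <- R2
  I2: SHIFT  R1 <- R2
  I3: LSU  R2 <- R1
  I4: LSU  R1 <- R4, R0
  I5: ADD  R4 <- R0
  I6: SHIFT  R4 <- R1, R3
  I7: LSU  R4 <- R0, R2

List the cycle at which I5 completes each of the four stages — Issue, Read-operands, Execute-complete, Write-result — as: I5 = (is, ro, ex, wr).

I5 = (10, 11, 13, 14)

  I1 | 1 | 2 | 3 | 4
  I2 | 2 | 3 | 4 | 5
  I3 | 5 | 6 | 7 | 8   struct: LSU busy until I1 writes@4
  I4 | 9 | 10 | 11 | 12   struct: LSU busy until I3 writes@8
  I5 | 10 | 11 | 13 | 14
  I6 | 15 | 16 | 17 | 18   WAW R4: wait I5 write@14
  I7 | 19 | 20 | 21 | 22   WAW R4: wait I6 write@18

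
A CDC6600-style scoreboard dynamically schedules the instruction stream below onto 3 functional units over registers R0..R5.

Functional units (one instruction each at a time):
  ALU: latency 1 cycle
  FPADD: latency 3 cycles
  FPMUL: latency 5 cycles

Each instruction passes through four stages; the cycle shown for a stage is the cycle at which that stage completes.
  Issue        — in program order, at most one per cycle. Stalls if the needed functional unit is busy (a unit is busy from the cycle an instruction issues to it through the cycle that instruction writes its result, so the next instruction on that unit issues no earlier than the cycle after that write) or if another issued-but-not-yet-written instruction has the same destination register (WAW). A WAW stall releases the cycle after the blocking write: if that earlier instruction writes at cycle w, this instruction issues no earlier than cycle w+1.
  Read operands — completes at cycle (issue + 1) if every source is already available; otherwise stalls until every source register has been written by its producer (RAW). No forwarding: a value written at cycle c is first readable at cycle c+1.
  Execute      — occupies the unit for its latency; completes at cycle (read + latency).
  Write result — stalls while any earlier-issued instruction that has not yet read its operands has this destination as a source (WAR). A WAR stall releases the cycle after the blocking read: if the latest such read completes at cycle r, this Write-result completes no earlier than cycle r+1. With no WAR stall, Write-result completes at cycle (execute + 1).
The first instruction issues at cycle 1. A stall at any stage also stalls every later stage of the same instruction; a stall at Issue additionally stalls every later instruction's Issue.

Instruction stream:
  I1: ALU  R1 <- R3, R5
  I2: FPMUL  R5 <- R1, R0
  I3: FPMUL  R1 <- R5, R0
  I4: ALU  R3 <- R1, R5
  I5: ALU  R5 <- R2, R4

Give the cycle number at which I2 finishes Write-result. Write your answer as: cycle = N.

cycle = 11

I1: IS=1 RO=2 EX=3 WR=4
I2: IS=2 RO=5 EX=10 WR=11  [RAW R1: wait I1 write@4]
I3: IS=12 RO=13 EX=18 WR=19  [struct: FPMUL busy until I2 writes@11]
I4: IS=13 RO=20 EX=21 WR=22  [RAW R1: wait I3 write@19]
I5: IS=23 RO=24 EX=25 WR=26  [struct: ALU busy until I4 writes@22]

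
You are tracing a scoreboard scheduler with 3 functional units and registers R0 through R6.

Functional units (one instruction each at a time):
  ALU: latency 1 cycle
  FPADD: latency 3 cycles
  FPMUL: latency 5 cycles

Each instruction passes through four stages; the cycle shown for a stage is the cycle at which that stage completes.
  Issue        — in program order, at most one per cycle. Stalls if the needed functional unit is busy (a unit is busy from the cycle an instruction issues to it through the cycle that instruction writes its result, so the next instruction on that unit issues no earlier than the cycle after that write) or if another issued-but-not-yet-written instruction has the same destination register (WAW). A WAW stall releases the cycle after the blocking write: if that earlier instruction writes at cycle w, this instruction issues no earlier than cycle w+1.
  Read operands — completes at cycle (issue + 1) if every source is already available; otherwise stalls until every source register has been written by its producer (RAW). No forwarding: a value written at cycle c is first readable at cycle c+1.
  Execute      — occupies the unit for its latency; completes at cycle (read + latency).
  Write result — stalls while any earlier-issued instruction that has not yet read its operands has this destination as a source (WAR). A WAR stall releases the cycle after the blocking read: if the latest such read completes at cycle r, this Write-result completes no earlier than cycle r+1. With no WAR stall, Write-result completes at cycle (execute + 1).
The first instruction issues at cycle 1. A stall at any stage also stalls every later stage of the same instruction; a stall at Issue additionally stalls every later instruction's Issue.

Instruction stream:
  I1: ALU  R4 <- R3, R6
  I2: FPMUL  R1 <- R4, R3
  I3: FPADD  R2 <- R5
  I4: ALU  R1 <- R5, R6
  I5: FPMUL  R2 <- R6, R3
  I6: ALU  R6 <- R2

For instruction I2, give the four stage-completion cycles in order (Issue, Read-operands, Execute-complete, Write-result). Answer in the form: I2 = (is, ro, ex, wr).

I2 = (2, 5, 10, 11)

[1] issue I1 (ALU)
[2] I1 read-ops | issue I2 (FPMUL)
[3] I1 finished on ALU | issue I3 (FPADD)
[4] I1→R4 | I3 read-ops
[5] I2 read-ops
[7] I3 finished on FPADD
[8] I3→R2
[10] I2 finished on FPMUL
[11] I2→R1
[12] issue I4 (ALU)
[13] I4 read-ops | issue I5 (FPMUL)
[14] I4 finished on ALU | I5 read-ops
[15] I4→R1
[16] issue I6 (ALU)
[19] I5 finished on FPMUL
[20] I5→R2
[21] I6 read-ops
[22] I6 finished on ALU
[23] I6→R6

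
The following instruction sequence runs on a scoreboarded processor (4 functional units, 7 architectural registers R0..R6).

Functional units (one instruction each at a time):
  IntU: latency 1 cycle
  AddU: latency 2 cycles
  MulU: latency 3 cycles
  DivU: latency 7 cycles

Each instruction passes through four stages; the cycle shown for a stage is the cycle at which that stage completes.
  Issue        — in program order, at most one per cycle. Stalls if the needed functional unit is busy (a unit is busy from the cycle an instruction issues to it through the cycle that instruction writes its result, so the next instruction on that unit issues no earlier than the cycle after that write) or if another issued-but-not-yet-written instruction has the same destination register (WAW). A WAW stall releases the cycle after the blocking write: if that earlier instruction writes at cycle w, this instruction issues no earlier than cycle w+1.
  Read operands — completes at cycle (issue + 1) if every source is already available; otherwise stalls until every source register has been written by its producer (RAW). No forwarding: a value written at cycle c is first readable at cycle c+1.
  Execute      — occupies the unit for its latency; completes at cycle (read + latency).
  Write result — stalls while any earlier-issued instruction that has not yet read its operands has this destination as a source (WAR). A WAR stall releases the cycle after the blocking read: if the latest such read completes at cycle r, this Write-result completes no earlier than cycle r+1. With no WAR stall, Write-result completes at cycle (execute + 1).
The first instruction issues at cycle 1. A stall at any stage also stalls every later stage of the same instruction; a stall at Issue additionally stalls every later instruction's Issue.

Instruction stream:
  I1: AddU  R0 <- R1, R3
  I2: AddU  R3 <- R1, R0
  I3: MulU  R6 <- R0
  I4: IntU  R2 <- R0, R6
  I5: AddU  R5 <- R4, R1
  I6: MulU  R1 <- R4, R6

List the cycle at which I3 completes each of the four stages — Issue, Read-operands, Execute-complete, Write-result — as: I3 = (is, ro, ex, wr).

[1] I1 issues→AddU
[2] I1 reads
[4] I1 exec-done
[5] I1 writes R0
[6] I2 issues→AddU
[7] I2 reads | I3 issues→MulU
[8] I3 reads | I4 issues→IntU
[9] I2 exec-done
[10] I2 writes R3
[11] I3 exec-done | I5 issues→AddU
[12] I3 writes R6 | I5 reads
[13] I4 reads | I6 issues→MulU
[14] I4 exec-done | I5 exec-done | I6 reads
[15] I4 writes R2 | I5 writes R5
[17] I6 exec-done
[18] I6 writes R1

I3 = (7, 8, 11, 12)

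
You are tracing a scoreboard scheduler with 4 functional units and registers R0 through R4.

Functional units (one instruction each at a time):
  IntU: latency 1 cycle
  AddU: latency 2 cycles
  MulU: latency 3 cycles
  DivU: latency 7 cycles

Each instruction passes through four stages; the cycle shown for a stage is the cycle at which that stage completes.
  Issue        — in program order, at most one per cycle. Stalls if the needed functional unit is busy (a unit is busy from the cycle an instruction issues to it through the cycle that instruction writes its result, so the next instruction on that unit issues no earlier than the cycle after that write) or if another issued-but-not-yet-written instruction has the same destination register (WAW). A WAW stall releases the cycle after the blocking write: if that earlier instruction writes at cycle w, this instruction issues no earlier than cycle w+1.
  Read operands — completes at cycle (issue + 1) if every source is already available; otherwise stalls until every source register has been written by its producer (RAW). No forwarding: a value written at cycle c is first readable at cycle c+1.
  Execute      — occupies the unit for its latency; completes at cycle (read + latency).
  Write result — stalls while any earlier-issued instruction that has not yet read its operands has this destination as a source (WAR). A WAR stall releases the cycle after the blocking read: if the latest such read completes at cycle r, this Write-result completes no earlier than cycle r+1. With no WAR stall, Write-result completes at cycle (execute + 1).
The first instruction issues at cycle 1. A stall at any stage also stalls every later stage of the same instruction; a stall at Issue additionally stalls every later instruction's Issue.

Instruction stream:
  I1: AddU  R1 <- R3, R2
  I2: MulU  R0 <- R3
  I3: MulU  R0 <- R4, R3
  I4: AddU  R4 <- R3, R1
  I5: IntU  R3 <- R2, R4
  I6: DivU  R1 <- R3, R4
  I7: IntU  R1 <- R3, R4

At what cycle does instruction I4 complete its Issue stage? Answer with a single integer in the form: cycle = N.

cycle = 9

c1: issue I1 (AddU)
c2: I1 read-ops · issue I2 (MulU)
c3: I2 read-ops
c4: I1 finished on AddU
c5: I1→R1
c6: I2 finished on MulU
c7: I2→R0
c8: issue I3 (MulU)
c9: I3 read-ops · issue I4 (AddU)
c10: I4 read-ops · issue I5 (IntU)
c11: issue I6 (DivU)
c12: I3 finished on MulU · I4 finished on AddU
c13: I3→R0 · I4→R4
c14: I5 read-ops
c15: I5 finished on IntU
c16: I5→R3
c17: I6 read-ops
c24: I6 finished on DivU
c25: I6→R1
c26: issue I7 (IntU)
c27: I7 read-ops
c28: I7 finished on IntU
c29: I7→R1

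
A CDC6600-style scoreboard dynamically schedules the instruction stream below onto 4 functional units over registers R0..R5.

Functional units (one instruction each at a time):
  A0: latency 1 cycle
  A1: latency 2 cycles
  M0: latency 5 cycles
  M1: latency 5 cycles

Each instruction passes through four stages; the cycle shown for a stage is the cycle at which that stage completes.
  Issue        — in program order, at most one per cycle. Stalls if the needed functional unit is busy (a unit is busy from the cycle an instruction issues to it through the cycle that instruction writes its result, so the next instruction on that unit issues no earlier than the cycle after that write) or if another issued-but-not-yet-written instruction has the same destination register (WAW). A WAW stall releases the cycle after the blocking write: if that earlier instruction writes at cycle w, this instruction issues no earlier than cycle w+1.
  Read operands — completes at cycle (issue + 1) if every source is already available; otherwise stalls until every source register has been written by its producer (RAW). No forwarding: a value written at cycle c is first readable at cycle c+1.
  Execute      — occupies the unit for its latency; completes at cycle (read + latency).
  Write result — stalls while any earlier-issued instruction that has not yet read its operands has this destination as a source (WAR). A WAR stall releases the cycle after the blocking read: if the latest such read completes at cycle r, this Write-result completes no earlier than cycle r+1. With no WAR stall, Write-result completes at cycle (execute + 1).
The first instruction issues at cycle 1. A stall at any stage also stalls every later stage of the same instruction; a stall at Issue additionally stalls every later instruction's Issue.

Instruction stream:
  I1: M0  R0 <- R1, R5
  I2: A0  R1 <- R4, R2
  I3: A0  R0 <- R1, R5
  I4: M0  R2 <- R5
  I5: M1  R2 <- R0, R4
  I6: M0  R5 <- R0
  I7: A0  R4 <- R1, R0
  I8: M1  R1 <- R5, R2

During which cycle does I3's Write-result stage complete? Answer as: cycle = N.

[1] I1 dispatched to M0
[2] I1 operands ready | I2 dispatched to A0
[3] I2 operands ready
[4] I2 complete
[5] R1←I2
[7] I1 complete
[8] R0←I1
[9] I3 dispatched to A0
[10] I3 operands ready | I4 dispatched to M0
[11] I3 complete | I4 operands ready
[12] R0←I3
[16] I4 complete
[17] R2←I4
[18] I5 dispatched to M1
[19] I5 operands ready | I6 dispatched to M0
[20] I6 operands ready | I7 dispatched to A0
[21] I7 operands ready
[22] I7 complete
[23] R4←I7
[24] I5 complete
[25] R2←I5 | I6 complete
[26] R5←I6 | I8 dispatched to M1
[27] I8 operands ready
[32] I8 complete
[33] R1←I8

cycle = 12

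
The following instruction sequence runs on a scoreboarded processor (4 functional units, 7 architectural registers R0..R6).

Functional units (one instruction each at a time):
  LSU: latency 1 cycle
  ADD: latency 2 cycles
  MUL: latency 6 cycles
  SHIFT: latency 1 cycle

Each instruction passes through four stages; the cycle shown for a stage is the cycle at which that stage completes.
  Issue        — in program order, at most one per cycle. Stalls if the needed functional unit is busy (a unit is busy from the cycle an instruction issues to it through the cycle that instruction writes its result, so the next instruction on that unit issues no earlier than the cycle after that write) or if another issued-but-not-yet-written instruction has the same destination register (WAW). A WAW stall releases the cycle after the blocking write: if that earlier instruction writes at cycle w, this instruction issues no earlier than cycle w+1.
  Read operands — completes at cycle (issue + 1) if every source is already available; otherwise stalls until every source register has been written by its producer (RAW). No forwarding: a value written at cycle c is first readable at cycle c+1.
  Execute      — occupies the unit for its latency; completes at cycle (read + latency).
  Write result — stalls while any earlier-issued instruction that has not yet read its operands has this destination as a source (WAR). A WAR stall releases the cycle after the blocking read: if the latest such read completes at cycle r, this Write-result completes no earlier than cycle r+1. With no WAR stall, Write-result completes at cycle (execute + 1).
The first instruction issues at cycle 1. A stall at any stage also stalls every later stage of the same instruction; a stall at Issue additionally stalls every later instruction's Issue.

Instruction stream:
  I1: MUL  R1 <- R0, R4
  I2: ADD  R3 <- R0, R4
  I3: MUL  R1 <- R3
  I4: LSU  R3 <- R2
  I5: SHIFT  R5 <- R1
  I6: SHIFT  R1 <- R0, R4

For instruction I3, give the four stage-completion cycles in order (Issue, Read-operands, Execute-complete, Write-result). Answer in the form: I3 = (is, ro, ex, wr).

[I1] 1/2/8/9
[I2] 2/3/5/6
[I3] 10/11/17/18  (struct: MUL busy until I1 writes@9)
[I4] 11/12/13/14
[I5] 12/19/20/21  (RAW R1: wait I3 write@18)
[I6] 22/23/24/25  (struct: SHIFT busy until I5 writes@21)

I3 = (10, 11, 17, 18)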